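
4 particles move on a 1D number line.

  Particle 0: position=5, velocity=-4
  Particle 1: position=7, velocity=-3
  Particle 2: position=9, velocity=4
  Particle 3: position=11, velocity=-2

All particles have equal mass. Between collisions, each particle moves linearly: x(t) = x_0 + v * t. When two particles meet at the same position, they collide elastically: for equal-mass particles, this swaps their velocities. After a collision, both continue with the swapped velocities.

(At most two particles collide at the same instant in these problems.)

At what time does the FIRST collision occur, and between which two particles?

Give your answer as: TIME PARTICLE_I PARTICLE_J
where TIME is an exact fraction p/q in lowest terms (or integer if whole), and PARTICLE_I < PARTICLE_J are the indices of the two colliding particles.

Pair (0,1): pos 5,7 vel -4,-3 -> not approaching (rel speed -1 <= 0)
Pair (1,2): pos 7,9 vel -3,4 -> not approaching (rel speed -7 <= 0)
Pair (2,3): pos 9,11 vel 4,-2 -> gap=2, closing at 6/unit, collide at t=1/3
Earliest collision: t=1/3 between 2 and 3

Answer: 1/3 2 3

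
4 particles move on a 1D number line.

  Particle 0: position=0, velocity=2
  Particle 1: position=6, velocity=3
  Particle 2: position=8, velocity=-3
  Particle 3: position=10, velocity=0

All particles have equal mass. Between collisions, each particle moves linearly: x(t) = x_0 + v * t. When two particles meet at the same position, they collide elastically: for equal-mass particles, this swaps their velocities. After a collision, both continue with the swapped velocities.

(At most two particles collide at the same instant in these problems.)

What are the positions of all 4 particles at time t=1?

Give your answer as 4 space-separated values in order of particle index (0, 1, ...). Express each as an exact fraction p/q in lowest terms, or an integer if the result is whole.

Collision at t=1/3: particles 1 and 2 swap velocities; positions: p0=2/3 p1=7 p2=7 p3=10; velocities now: v0=2 v1=-3 v2=3 v3=0
Advance to t=1 (no further collisions before then); velocities: v0=2 v1=-3 v2=3 v3=0; positions = 2 5 9 10

Answer: 2 5 9 10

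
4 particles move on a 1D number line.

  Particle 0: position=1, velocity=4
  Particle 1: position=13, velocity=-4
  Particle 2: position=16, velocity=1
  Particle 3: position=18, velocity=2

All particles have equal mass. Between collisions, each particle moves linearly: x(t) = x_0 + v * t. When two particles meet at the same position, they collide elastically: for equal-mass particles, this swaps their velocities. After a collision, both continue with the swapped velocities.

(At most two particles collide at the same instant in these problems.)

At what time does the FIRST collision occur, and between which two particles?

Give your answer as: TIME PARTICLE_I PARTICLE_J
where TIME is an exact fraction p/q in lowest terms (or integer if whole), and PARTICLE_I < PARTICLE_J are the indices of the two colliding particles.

Pair (0,1): pos 1,13 vel 4,-4 -> gap=12, closing at 8/unit, collide at t=3/2
Pair (1,2): pos 13,16 vel -4,1 -> not approaching (rel speed -5 <= 0)
Pair (2,3): pos 16,18 vel 1,2 -> not approaching (rel speed -1 <= 0)
Earliest collision: t=3/2 between 0 and 1

Answer: 3/2 0 1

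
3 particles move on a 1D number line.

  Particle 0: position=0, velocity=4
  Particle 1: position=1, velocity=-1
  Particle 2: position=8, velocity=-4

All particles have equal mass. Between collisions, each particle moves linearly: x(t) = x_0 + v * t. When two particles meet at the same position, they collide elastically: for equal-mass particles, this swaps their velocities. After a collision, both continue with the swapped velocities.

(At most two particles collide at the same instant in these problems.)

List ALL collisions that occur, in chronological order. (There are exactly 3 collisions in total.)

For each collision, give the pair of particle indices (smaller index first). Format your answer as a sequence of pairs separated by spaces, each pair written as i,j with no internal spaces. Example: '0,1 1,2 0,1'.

Answer: 0,1 1,2 0,1

Derivation:
Collision at t=1/5: particles 0 and 1 swap velocities; positions: p0=4/5 p1=4/5 p2=36/5; velocities now: v0=-1 v1=4 v2=-4
Collision at t=1: particles 1 and 2 swap velocities; positions: p0=0 p1=4 p2=4; velocities now: v0=-1 v1=-4 v2=4
Collision at t=7/3: particles 0 and 1 swap velocities; positions: p0=-4/3 p1=-4/3 p2=28/3; velocities now: v0=-4 v1=-1 v2=4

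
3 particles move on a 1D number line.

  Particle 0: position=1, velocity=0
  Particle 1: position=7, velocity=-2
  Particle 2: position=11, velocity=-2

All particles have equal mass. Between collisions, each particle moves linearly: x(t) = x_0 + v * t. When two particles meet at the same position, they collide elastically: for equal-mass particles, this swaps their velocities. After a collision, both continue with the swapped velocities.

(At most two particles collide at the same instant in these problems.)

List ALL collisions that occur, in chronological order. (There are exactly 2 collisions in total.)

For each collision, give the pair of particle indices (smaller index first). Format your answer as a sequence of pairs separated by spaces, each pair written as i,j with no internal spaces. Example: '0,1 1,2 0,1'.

Answer: 0,1 1,2

Derivation:
Collision at t=3: particles 0 and 1 swap velocities; positions: p0=1 p1=1 p2=5; velocities now: v0=-2 v1=0 v2=-2
Collision at t=5: particles 1 and 2 swap velocities; positions: p0=-3 p1=1 p2=1; velocities now: v0=-2 v1=-2 v2=0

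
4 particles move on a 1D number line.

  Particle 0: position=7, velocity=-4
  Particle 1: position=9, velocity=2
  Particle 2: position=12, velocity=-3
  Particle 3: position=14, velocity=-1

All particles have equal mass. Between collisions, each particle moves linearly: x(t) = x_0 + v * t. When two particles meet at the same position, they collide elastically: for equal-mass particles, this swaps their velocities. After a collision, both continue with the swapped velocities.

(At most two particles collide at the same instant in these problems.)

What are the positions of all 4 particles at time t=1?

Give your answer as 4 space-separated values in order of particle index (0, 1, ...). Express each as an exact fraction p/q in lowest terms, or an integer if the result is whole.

Answer: 3 9 11 13

Derivation:
Collision at t=3/5: particles 1 and 2 swap velocities; positions: p0=23/5 p1=51/5 p2=51/5 p3=67/5; velocities now: v0=-4 v1=-3 v2=2 v3=-1
Advance to t=1 (no further collisions before then); velocities: v0=-4 v1=-3 v2=2 v3=-1; positions = 3 9 11 13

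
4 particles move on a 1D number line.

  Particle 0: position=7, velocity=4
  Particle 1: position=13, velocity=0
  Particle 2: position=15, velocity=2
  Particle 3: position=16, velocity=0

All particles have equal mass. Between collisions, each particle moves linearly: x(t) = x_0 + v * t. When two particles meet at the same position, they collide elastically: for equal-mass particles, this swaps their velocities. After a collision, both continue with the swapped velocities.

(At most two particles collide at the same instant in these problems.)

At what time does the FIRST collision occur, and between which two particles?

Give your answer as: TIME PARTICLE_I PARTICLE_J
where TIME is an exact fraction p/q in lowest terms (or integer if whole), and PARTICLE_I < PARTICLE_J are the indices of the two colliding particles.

Pair (0,1): pos 7,13 vel 4,0 -> gap=6, closing at 4/unit, collide at t=3/2
Pair (1,2): pos 13,15 vel 0,2 -> not approaching (rel speed -2 <= 0)
Pair (2,3): pos 15,16 vel 2,0 -> gap=1, closing at 2/unit, collide at t=1/2
Earliest collision: t=1/2 between 2 and 3

Answer: 1/2 2 3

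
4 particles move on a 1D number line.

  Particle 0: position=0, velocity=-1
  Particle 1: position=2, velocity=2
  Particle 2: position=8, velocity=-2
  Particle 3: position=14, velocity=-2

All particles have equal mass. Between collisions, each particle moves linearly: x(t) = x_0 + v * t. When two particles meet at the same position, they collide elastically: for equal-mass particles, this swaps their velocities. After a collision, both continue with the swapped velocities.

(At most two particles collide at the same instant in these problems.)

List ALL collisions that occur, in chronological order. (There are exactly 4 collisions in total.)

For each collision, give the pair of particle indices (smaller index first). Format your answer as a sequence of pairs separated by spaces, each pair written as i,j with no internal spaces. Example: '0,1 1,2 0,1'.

Collision at t=3/2: particles 1 and 2 swap velocities; positions: p0=-3/2 p1=5 p2=5 p3=11; velocities now: v0=-1 v1=-2 v2=2 v3=-2
Collision at t=3: particles 2 and 3 swap velocities; positions: p0=-3 p1=2 p2=8 p3=8; velocities now: v0=-1 v1=-2 v2=-2 v3=2
Collision at t=8: particles 0 and 1 swap velocities; positions: p0=-8 p1=-8 p2=-2 p3=18; velocities now: v0=-2 v1=-1 v2=-2 v3=2
Collision at t=14: particles 1 and 2 swap velocities; positions: p0=-20 p1=-14 p2=-14 p3=30; velocities now: v0=-2 v1=-2 v2=-1 v3=2

Answer: 1,2 2,3 0,1 1,2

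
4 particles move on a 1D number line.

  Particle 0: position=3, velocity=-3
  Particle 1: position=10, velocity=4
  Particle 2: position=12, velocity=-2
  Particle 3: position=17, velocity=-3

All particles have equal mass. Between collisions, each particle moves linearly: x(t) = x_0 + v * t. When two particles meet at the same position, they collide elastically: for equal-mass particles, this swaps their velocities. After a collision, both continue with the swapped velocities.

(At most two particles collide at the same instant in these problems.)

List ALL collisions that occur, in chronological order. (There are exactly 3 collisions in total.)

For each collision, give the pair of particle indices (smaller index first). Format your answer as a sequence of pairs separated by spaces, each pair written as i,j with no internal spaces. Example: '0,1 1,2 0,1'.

Collision at t=1/3: particles 1 and 2 swap velocities; positions: p0=2 p1=34/3 p2=34/3 p3=16; velocities now: v0=-3 v1=-2 v2=4 v3=-3
Collision at t=1: particles 2 and 3 swap velocities; positions: p0=0 p1=10 p2=14 p3=14; velocities now: v0=-3 v1=-2 v2=-3 v3=4
Collision at t=5: particles 1 and 2 swap velocities; positions: p0=-12 p1=2 p2=2 p3=30; velocities now: v0=-3 v1=-3 v2=-2 v3=4

Answer: 1,2 2,3 1,2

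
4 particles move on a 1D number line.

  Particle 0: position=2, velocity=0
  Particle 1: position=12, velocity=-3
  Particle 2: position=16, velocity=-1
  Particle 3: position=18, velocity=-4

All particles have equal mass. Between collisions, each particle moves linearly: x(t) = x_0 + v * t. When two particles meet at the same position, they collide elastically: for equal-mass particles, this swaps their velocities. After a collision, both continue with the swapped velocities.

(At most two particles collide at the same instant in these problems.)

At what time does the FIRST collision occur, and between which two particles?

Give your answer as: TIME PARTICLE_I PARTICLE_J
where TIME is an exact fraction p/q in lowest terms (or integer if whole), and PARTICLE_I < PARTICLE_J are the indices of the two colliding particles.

Answer: 2/3 2 3

Derivation:
Pair (0,1): pos 2,12 vel 0,-3 -> gap=10, closing at 3/unit, collide at t=10/3
Pair (1,2): pos 12,16 vel -3,-1 -> not approaching (rel speed -2 <= 0)
Pair (2,3): pos 16,18 vel -1,-4 -> gap=2, closing at 3/unit, collide at t=2/3
Earliest collision: t=2/3 between 2 and 3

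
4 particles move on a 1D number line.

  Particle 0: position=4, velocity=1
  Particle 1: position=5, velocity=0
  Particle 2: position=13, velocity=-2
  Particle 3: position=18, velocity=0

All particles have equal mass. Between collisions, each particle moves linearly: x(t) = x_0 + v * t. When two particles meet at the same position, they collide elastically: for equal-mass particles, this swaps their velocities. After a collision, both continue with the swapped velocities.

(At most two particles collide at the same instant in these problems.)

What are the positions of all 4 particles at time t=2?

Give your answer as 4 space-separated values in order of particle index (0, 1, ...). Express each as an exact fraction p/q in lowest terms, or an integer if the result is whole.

Answer: 5 6 9 18

Derivation:
Collision at t=1: particles 0 and 1 swap velocities; positions: p0=5 p1=5 p2=11 p3=18; velocities now: v0=0 v1=1 v2=-2 v3=0
Advance to t=2 (no further collisions before then); velocities: v0=0 v1=1 v2=-2 v3=0; positions = 5 6 9 18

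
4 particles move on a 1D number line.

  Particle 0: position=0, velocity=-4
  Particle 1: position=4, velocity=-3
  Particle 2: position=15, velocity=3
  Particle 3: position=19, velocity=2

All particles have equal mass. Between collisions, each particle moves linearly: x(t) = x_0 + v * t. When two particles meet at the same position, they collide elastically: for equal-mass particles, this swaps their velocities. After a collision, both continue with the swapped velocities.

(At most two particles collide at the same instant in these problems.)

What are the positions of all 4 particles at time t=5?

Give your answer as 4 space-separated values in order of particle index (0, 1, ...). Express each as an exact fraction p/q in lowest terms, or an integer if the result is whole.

Answer: -20 -11 29 30

Derivation:
Collision at t=4: particles 2 and 3 swap velocities; positions: p0=-16 p1=-8 p2=27 p3=27; velocities now: v0=-4 v1=-3 v2=2 v3=3
Advance to t=5 (no further collisions before then); velocities: v0=-4 v1=-3 v2=2 v3=3; positions = -20 -11 29 30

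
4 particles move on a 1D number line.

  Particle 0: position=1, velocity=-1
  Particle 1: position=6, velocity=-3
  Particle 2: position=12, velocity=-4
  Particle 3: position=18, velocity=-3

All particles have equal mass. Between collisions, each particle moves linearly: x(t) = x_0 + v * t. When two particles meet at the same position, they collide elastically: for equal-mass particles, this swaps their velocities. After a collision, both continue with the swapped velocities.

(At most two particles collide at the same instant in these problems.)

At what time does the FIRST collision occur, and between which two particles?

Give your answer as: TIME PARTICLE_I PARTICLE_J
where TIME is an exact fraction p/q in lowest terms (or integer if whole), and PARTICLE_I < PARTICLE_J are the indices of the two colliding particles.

Answer: 5/2 0 1

Derivation:
Pair (0,1): pos 1,6 vel -1,-3 -> gap=5, closing at 2/unit, collide at t=5/2
Pair (1,2): pos 6,12 vel -3,-4 -> gap=6, closing at 1/unit, collide at t=6
Pair (2,3): pos 12,18 vel -4,-3 -> not approaching (rel speed -1 <= 0)
Earliest collision: t=5/2 between 0 and 1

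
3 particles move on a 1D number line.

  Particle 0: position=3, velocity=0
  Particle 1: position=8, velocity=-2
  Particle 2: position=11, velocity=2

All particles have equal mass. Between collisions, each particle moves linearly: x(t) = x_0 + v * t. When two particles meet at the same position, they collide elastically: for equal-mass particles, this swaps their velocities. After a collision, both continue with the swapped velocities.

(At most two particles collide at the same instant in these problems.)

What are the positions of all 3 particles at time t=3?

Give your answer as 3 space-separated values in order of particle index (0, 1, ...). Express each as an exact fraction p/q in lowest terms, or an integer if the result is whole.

Collision at t=5/2: particles 0 and 1 swap velocities; positions: p0=3 p1=3 p2=16; velocities now: v0=-2 v1=0 v2=2
Advance to t=3 (no further collisions before then); velocities: v0=-2 v1=0 v2=2; positions = 2 3 17

Answer: 2 3 17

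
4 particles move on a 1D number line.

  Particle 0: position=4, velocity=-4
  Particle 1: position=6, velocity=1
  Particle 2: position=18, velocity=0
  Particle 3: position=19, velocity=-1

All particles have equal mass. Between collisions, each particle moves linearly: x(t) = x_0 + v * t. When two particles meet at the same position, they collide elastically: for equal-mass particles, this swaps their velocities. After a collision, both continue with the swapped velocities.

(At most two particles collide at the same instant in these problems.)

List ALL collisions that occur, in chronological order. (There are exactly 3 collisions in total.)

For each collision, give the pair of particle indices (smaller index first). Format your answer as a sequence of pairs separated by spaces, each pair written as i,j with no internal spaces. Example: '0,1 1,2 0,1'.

Collision at t=1: particles 2 and 3 swap velocities; positions: p0=0 p1=7 p2=18 p3=18; velocities now: v0=-4 v1=1 v2=-1 v3=0
Collision at t=13/2: particles 1 and 2 swap velocities; positions: p0=-22 p1=25/2 p2=25/2 p3=18; velocities now: v0=-4 v1=-1 v2=1 v3=0
Collision at t=12: particles 2 and 3 swap velocities; positions: p0=-44 p1=7 p2=18 p3=18; velocities now: v0=-4 v1=-1 v2=0 v3=1

Answer: 2,3 1,2 2,3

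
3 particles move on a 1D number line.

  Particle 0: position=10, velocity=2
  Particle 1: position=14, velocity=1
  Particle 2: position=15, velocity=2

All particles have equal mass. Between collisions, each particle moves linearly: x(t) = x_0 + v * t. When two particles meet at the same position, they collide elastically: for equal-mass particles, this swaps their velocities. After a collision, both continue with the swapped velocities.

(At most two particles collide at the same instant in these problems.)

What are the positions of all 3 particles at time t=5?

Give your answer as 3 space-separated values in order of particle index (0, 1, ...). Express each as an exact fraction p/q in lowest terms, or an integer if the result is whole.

Answer: 19 20 25

Derivation:
Collision at t=4: particles 0 and 1 swap velocities; positions: p0=18 p1=18 p2=23; velocities now: v0=1 v1=2 v2=2
Advance to t=5 (no further collisions before then); velocities: v0=1 v1=2 v2=2; positions = 19 20 25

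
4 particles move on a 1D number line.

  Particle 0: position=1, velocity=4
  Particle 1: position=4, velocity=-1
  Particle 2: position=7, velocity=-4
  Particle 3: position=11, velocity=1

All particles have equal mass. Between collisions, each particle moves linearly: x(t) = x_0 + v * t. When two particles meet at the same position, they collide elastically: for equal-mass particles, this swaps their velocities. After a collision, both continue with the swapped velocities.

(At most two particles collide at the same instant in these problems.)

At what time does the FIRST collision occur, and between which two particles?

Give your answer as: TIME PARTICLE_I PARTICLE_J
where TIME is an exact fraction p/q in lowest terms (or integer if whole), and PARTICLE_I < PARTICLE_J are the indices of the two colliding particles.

Pair (0,1): pos 1,4 vel 4,-1 -> gap=3, closing at 5/unit, collide at t=3/5
Pair (1,2): pos 4,7 vel -1,-4 -> gap=3, closing at 3/unit, collide at t=1
Pair (2,3): pos 7,11 vel -4,1 -> not approaching (rel speed -5 <= 0)
Earliest collision: t=3/5 between 0 and 1

Answer: 3/5 0 1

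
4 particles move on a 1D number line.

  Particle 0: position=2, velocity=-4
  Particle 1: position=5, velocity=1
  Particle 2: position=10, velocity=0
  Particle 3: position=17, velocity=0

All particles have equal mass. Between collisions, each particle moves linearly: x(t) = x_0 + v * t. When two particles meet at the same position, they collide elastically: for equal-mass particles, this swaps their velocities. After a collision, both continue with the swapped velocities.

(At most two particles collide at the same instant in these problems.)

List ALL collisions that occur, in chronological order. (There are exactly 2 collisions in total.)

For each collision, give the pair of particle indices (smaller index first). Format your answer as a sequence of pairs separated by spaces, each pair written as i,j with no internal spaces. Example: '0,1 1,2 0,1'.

Collision at t=5: particles 1 and 2 swap velocities; positions: p0=-18 p1=10 p2=10 p3=17; velocities now: v0=-4 v1=0 v2=1 v3=0
Collision at t=12: particles 2 and 3 swap velocities; positions: p0=-46 p1=10 p2=17 p3=17; velocities now: v0=-4 v1=0 v2=0 v3=1

Answer: 1,2 2,3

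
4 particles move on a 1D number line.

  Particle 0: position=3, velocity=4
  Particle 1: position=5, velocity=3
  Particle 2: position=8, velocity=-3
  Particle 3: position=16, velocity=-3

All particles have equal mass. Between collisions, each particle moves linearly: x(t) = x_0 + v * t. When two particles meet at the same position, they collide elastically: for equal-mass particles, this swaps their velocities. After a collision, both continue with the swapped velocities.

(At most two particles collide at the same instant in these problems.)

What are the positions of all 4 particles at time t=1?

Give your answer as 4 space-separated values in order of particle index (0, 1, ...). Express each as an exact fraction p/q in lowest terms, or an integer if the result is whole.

Collision at t=1/2: particles 1 and 2 swap velocities; positions: p0=5 p1=13/2 p2=13/2 p3=29/2; velocities now: v0=4 v1=-3 v2=3 v3=-3
Collision at t=5/7: particles 0 and 1 swap velocities; positions: p0=41/7 p1=41/7 p2=50/7 p3=97/7; velocities now: v0=-3 v1=4 v2=3 v3=-3
Advance to t=1 (no further collisions before then); velocities: v0=-3 v1=4 v2=3 v3=-3; positions = 5 7 8 13

Answer: 5 7 8 13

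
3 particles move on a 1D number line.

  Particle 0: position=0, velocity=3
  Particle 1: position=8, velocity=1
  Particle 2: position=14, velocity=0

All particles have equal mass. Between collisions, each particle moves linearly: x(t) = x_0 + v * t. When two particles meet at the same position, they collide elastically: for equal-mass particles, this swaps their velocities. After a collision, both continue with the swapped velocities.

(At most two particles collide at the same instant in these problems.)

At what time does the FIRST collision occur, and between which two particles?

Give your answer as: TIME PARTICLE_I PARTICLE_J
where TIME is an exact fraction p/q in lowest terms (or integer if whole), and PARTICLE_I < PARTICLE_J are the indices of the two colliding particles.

Answer: 4 0 1

Derivation:
Pair (0,1): pos 0,8 vel 3,1 -> gap=8, closing at 2/unit, collide at t=4
Pair (1,2): pos 8,14 vel 1,0 -> gap=6, closing at 1/unit, collide at t=6
Earliest collision: t=4 between 0 and 1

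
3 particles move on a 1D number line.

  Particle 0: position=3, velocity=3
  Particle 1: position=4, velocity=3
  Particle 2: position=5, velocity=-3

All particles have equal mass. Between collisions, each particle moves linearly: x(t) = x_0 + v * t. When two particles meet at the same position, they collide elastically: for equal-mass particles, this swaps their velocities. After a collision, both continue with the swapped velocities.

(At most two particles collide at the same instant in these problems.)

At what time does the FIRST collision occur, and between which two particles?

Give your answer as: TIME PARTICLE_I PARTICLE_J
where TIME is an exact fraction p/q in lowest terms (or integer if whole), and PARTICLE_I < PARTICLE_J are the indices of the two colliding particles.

Answer: 1/6 1 2

Derivation:
Pair (0,1): pos 3,4 vel 3,3 -> not approaching (rel speed 0 <= 0)
Pair (1,2): pos 4,5 vel 3,-3 -> gap=1, closing at 6/unit, collide at t=1/6
Earliest collision: t=1/6 between 1 and 2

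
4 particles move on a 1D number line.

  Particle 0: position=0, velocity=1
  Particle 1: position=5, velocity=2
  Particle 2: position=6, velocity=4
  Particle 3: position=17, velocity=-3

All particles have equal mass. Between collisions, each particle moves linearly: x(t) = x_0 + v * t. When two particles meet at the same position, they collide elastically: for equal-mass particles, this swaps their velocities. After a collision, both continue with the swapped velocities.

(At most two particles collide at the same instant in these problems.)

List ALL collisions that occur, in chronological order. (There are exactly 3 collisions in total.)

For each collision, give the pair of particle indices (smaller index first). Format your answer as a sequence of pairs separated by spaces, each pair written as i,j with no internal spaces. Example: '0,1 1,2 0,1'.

Collision at t=11/7: particles 2 and 3 swap velocities; positions: p0=11/7 p1=57/7 p2=86/7 p3=86/7; velocities now: v0=1 v1=2 v2=-3 v3=4
Collision at t=12/5: particles 1 and 2 swap velocities; positions: p0=12/5 p1=49/5 p2=49/5 p3=78/5; velocities now: v0=1 v1=-3 v2=2 v3=4
Collision at t=17/4: particles 0 and 1 swap velocities; positions: p0=17/4 p1=17/4 p2=27/2 p3=23; velocities now: v0=-3 v1=1 v2=2 v3=4

Answer: 2,3 1,2 0,1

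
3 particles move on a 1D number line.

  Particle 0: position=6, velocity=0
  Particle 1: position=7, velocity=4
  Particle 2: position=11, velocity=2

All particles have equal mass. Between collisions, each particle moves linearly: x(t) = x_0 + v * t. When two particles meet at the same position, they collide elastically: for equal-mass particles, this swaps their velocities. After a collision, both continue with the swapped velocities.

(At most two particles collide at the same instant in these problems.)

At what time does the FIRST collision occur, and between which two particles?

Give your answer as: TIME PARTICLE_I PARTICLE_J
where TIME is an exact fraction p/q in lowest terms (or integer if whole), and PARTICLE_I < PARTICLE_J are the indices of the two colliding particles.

Pair (0,1): pos 6,7 vel 0,4 -> not approaching (rel speed -4 <= 0)
Pair (1,2): pos 7,11 vel 4,2 -> gap=4, closing at 2/unit, collide at t=2
Earliest collision: t=2 between 1 and 2

Answer: 2 1 2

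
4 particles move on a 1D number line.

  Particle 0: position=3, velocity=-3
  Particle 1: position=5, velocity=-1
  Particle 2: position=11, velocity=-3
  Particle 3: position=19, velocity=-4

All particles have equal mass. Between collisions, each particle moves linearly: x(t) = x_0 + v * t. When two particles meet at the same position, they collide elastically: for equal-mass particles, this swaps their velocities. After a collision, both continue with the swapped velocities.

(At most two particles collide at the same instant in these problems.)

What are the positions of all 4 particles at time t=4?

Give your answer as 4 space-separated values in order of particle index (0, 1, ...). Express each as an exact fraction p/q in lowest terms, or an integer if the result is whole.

Answer: -9 -1 1 3

Derivation:
Collision at t=3: particles 1 and 2 swap velocities; positions: p0=-6 p1=2 p2=2 p3=7; velocities now: v0=-3 v1=-3 v2=-1 v3=-4
Advance to t=4 (no further collisions before then); velocities: v0=-3 v1=-3 v2=-1 v3=-4; positions = -9 -1 1 3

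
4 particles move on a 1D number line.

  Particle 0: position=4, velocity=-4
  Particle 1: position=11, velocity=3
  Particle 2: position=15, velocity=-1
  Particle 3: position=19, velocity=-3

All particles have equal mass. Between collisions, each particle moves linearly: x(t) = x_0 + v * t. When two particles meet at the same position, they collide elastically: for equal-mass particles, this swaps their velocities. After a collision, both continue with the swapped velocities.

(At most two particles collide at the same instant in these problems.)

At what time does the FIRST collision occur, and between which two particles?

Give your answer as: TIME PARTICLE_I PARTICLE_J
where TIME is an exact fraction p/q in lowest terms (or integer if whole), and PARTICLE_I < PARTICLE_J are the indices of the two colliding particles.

Pair (0,1): pos 4,11 vel -4,3 -> not approaching (rel speed -7 <= 0)
Pair (1,2): pos 11,15 vel 3,-1 -> gap=4, closing at 4/unit, collide at t=1
Pair (2,3): pos 15,19 vel -1,-3 -> gap=4, closing at 2/unit, collide at t=2
Earliest collision: t=1 between 1 and 2

Answer: 1 1 2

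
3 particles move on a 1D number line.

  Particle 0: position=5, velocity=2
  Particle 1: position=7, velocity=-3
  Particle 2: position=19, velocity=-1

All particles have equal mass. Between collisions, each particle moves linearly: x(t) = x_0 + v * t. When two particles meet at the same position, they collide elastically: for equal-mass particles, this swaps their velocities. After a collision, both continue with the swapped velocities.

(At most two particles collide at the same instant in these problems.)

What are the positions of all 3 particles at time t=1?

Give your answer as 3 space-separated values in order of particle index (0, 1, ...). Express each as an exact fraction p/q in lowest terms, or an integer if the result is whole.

Collision at t=2/5: particles 0 and 1 swap velocities; positions: p0=29/5 p1=29/5 p2=93/5; velocities now: v0=-3 v1=2 v2=-1
Advance to t=1 (no further collisions before then); velocities: v0=-3 v1=2 v2=-1; positions = 4 7 18

Answer: 4 7 18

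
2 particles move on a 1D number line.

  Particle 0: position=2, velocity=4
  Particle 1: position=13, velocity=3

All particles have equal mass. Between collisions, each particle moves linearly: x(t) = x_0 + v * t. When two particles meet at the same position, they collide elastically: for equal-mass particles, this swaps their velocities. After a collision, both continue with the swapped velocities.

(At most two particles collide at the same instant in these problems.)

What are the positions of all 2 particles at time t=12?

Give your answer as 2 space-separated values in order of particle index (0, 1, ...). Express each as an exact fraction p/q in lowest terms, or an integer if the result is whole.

Collision at t=11: particles 0 and 1 swap velocities; positions: p0=46 p1=46; velocities now: v0=3 v1=4
Advance to t=12 (no further collisions before then); velocities: v0=3 v1=4; positions = 49 50

Answer: 49 50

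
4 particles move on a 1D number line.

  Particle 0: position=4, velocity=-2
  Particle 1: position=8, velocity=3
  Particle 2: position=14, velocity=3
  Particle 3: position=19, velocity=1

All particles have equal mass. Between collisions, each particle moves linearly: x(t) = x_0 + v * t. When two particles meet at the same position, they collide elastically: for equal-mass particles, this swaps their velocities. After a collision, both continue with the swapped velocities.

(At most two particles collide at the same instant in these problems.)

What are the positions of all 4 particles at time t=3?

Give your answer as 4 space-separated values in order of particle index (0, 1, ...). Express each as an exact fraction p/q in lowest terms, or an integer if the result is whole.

Collision at t=5/2: particles 2 and 3 swap velocities; positions: p0=-1 p1=31/2 p2=43/2 p3=43/2; velocities now: v0=-2 v1=3 v2=1 v3=3
Advance to t=3 (no further collisions before then); velocities: v0=-2 v1=3 v2=1 v3=3; positions = -2 17 22 23

Answer: -2 17 22 23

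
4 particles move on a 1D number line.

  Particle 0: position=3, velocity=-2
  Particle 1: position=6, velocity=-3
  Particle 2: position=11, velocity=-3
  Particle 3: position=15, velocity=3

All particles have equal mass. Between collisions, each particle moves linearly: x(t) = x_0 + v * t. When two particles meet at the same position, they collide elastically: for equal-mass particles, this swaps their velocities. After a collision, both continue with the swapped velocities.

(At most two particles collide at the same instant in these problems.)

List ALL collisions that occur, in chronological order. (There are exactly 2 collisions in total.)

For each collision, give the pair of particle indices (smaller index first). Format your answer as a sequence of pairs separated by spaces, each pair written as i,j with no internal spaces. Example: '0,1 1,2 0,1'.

Collision at t=3: particles 0 and 1 swap velocities; positions: p0=-3 p1=-3 p2=2 p3=24; velocities now: v0=-3 v1=-2 v2=-3 v3=3
Collision at t=8: particles 1 and 2 swap velocities; positions: p0=-18 p1=-13 p2=-13 p3=39; velocities now: v0=-3 v1=-3 v2=-2 v3=3

Answer: 0,1 1,2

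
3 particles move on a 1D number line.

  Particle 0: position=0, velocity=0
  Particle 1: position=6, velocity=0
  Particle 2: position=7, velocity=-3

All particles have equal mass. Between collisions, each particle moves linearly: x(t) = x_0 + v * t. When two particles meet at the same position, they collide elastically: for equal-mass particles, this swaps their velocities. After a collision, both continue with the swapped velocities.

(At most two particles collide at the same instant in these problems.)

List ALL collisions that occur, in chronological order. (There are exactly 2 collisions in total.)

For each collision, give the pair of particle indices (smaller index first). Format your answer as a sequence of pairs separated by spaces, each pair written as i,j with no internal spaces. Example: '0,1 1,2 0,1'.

Answer: 1,2 0,1

Derivation:
Collision at t=1/3: particles 1 and 2 swap velocities; positions: p0=0 p1=6 p2=6; velocities now: v0=0 v1=-3 v2=0
Collision at t=7/3: particles 0 and 1 swap velocities; positions: p0=0 p1=0 p2=6; velocities now: v0=-3 v1=0 v2=0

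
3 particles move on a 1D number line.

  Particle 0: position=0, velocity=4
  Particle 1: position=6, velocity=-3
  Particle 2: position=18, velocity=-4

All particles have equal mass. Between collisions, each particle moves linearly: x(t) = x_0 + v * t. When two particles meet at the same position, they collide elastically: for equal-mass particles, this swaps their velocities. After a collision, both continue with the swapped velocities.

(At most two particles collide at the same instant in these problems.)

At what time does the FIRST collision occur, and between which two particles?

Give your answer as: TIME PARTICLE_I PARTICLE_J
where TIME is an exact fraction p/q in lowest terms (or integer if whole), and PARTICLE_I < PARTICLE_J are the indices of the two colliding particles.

Pair (0,1): pos 0,6 vel 4,-3 -> gap=6, closing at 7/unit, collide at t=6/7
Pair (1,2): pos 6,18 vel -3,-4 -> gap=12, closing at 1/unit, collide at t=12
Earliest collision: t=6/7 between 0 and 1

Answer: 6/7 0 1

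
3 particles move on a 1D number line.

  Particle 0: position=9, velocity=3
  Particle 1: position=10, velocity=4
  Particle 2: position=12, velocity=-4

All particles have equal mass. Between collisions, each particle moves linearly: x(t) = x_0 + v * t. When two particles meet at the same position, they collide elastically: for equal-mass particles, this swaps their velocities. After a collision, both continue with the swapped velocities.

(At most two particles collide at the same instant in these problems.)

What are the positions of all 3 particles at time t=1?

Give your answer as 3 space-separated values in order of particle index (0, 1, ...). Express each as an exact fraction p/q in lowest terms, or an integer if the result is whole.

Answer: 8 12 14

Derivation:
Collision at t=1/4: particles 1 and 2 swap velocities; positions: p0=39/4 p1=11 p2=11; velocities now: v0=3 v1=-4 v2=4
Collision at t=3/7: particles 0 and 1 swap velocities; positions: p0=72/7 p1=72/7 p2=82/7; velocities now: v0=-4 v1=3 v2=4
Advance to t=1 (no further collisions before then); velocities: v0=-4 v1=3 v2=4; positions = 8 12 14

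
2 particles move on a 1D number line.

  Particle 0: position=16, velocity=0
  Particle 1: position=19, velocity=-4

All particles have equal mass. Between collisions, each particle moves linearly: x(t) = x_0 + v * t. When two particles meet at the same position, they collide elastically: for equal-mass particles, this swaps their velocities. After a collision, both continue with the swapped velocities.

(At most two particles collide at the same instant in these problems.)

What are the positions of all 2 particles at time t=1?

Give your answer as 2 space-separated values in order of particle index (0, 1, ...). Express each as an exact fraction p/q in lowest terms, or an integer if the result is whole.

Collision at t=3/4: particles 0 and 1 swap velocities; positions: p0=16 p1=16; velocities now: v0=-4 v1=0
Advance to t=1 (no further collisions before then); velocities: v0=-4 v1=0; positions = 15 16

Answer: 15 16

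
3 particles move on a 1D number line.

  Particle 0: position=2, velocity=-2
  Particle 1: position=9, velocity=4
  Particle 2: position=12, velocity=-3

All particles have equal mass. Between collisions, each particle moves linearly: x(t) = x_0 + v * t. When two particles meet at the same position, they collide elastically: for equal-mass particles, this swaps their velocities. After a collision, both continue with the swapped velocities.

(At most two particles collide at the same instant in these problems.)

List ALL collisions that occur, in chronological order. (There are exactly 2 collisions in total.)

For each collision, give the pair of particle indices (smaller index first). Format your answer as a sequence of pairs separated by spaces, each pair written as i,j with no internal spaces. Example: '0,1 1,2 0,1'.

Collision at t=3/7: particles 1 and 2 swap velocities; positions: p0=8/7 p1=75/7 p2=75/7; velocities now: v0=-2 v1=-3 v2=4
Collision at t=10: particles 0 and 1 swap velocities; positions: p0=-18 p1=-18 p2=49; velocities now: v0=-3 v1=-2 v2=4

Answer: 1,2 0,1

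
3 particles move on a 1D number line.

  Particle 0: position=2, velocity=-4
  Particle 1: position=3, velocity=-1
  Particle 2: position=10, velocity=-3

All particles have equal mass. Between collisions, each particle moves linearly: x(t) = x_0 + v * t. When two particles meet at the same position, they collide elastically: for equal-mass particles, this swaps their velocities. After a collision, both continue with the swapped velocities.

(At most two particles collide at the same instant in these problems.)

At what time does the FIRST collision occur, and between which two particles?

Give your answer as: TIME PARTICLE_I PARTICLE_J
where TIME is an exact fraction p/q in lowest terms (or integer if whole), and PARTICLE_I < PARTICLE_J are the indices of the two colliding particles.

Pair (0,1): pos 2,3 vel -4,-1 -> not approaching (rel speed -3 <= 0)
Pair (1,2): pos 3,10 vel -1,-3 -> gap=7, closing at 2/unit, collide at t=7/2
Earliest collision: t=7/2 between 1 and 2

Answer: 7/2 1 2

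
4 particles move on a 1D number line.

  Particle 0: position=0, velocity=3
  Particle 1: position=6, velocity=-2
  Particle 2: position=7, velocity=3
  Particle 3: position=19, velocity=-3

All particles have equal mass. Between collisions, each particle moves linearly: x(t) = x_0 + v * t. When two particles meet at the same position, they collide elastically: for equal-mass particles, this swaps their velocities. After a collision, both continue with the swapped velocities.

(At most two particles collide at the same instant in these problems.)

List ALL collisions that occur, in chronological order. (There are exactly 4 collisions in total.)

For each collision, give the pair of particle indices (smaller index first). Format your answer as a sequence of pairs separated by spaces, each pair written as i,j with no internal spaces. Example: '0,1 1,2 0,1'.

Answer: 0,1 2,3 1,2 0,1

Derivation:
Collision at t=6/5: particles 0 and 1 swap velocities; positions: p0=18/5 p1=18/5 p2=53/5 p3=77/5; velocities now: v0=-2 v1=3 v2=3 v3=-3
Collision at t=2: particles 2 and 3 swap velocities; positions: p0=2 p1=6 p2=13 p3=13; velocities now: v0=-2 v1=3 v2=-3 v3=3
Collision at t=19/6: particles 1 and 2 swap velocities; positions: p0=-1/3 p1=19/2 p2=19/2 p3=33/2; velocities now: v0=-2 v1=-3 v2=3 v3=3
Collision at t=13: particles 0 and 1 swap velocities; positions: p0=-20 p1=-20 p2=39 p3=46; velocities now: v0=-3 v1=-2 v2=3 v3=3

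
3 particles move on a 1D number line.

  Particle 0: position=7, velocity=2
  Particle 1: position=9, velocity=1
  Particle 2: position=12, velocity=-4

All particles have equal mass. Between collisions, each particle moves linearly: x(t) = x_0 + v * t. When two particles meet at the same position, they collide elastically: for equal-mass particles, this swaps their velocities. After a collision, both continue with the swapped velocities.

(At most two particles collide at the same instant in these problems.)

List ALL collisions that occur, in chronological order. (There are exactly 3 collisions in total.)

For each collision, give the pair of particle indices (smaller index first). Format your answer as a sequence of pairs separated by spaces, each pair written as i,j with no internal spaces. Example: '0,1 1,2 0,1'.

Answer: 1,2 0,1 1,2

Derivation:
Collision at t=3/5: particles 1 and 2 swap velocities; positions: p0=41/5 p1=48/5 p2=48/5; velocities now: v0=2 v1=-4 v2=1
Collision at t=5/6: particles 0 and 1 swap velocities; positions: p0=26/3 p1=26/3 p2=59/6; velocities now: v0=-4 v1=2 v2=1
Collision at t=2: particles 1 and 2 swap velocities; positions: p0=4 p1=11 p2=11; velocities now: v0=-4 v1=1 v2=2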